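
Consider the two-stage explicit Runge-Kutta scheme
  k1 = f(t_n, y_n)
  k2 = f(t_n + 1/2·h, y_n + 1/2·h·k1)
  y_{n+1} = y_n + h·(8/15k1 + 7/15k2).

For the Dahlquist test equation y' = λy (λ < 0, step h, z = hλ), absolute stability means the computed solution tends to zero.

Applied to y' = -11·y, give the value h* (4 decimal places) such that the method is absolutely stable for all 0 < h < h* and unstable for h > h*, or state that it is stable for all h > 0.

Set f=λy, z=hλ:
  k1=λy_n ⇒ h·k1=z·y_n;  k2=λ(1+1/2z)y_n ⇒ h·k2=z(1+1/2z)y_n
  y_{n+1}/y_n = 1 + 8/15z + 7/15z(1+1/2z) = 1 + z + 7/30z²
  R(z) = 1 + z + 7/30z².

Boundary: |R(x)|=1, x<0.
x=-1.41: |R|=0.0539
R=1: x+7/30x²=0 ⇒ x=−30/7=-4.2857; min R=1−1/(4·7/30)=-0.0714>−1
Confirm numerically:
  x=-3.872: |R|=0.62622 <1
  x=-3.585: |R|=0.41385 <1
  x=-2.918: |R|=0.06877 <1
  x=-2.513: |R|=0.03946 <1
  x=-4.699: |R|=1.45314 >1
  x=-4.590: |R|=1.32589 >1
Interval (-4.2857, 0).

(-4.2857,0); λ=-11 ⇒ h* = (30/7)/11 = 0.3896.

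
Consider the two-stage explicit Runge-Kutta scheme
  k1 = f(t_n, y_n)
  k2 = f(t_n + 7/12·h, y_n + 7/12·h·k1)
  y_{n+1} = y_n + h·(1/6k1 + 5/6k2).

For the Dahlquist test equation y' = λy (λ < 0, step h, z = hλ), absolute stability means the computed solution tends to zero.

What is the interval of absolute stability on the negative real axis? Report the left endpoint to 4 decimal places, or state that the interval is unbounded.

(-2.0571, 0).

Set f=λy, z=hλ:
  k1=λy_n ⇒ h·k1=z·y_n;  k2=λ(1+7/12z)y_n ⇒ h·k2=z(1+7/12z)y_n
  y_{n+1}/y_n = 1 + 1/6z + 5/6z(1+7/12z) = 1 + z + 35/72z²
  R(z) = 1 + z + 35/72z².

Solve |R(x)|<1 on ℝ⁻.
x=-0.76: |R|=0.5208
R=1: x+35/72x²=0 ⇒ x=−72/35=-2.0571; min R=1−1/(4·35/72)=0.4857>−1
Confirm numerically:
  x=-1.979: |R|=0.92483 <1
  x=-1.493: |R|=0.59057 <1
  x=-1.056: |R|=0.48608 <1
  x=-2.335: |R|=1.31539 >1
  x=-2.139: |R|=1.08511 >1
So |R|<1 on (-2.0571, 0).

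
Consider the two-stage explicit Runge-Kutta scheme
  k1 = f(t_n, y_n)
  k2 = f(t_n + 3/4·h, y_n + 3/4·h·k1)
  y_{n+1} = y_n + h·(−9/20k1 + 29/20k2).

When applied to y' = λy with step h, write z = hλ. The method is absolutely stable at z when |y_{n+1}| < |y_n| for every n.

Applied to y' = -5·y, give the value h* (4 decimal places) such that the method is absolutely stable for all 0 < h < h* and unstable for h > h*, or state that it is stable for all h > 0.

Test eqn y'=λy, z=hλ:
  k1=λy_n ⇒ h·k1=z·y_n;  k2=λ(1+3/4z)y_n ⇒ h·k2=z(1+3/4z)y_n
  y_{n+1}/y_n = 1 − 9/20z + 29/20z(1+3/4z) = 1 + z + 87/80z²
  R(z) = 1 + z + 87/80z².

Need |R(x)|<1, x<0.
x=-1.08: |R|=1.1885
R=1: x+87/80x²=0 ⇒ x=−80/87=-0.9195; min R=1−1/(4·87/80)=0.7701>−1
Confirm numerically:
  x=-0.734: |R|=0.85190 <1
  x=-0.519: |R|=0.77393 <1
  x=-0.492: |R|=0.77124 <1
  x=-1.450: |R|=1.83647 >1
  x=-1.021: |R|=1.11265 >1
Interval (-0.9195, 0).

(-0.9195,0); λ=-5 ⇒ h* = (80/87)/5 = 0.1839.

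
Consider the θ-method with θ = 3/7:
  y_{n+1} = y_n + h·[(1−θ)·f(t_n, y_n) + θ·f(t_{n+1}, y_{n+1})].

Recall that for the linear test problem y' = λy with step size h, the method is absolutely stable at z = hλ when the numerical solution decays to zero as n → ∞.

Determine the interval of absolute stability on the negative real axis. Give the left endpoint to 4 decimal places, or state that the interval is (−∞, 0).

Set f=λy, z=hλ:
  y_{n+1} = y_n + z·[4/7·y_n + 3/7·y_{n+1}] ⇒ (1 − 3/7z)y_{n+1} = (1 + 4/7z)y_n
  ⇒ R(z) = (1 + 4/7z)/(1 − 3/7z).

Need |R(x)|<1, x<0.
x=-1.24: |R|=0.1903
R=−1: 1+4/7x = −1+3/7x ⇒ -1/7x=2 ⇒ x=2/(-1/7)=-14.0000
Confirm numerically:
  x=-11.368: |R|=0.93597 <1
  x=-11.271: |R|=0.93313 <1
  x=-10.281: |R|=0.90173 <1
  x=-14.128: |R|=1.00259 >1
  x=-14.127: |R|=1.00257 >1
So |R|<1 on (-14.0000, 0).

(-14.0000, 0).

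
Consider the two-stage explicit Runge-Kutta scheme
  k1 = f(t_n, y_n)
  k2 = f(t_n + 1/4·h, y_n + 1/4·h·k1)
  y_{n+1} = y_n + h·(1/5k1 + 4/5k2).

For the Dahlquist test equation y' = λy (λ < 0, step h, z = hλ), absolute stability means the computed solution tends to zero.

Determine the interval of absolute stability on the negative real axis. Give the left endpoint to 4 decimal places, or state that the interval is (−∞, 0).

(-5.0000, 0).

Test eqn y'=λy, z=hλ:
  k1=λy_n ⇒ h·k1=z·y_n;  k2=λ(1+1/4z)y_n ⇒ h·k2=z(1+1/4z)y_n
  y_{n+1}/y_n = 1 + 1/5z + 4/5z(1+1/4z) = 1 + z + 1/5z²
  Hence R(z) = 1 + z + 1/5z².

Boundary: |R(x)|=1, x<0.
x=-1.58: |R|=0.0807
R=1: x+1/5x²=0 ⇒ x=−5=-5.0000; min R=1−1/(4·1/5)=-0.2500>−1
Confirm numerically:
  x=-4.894: |R|=0.89625 <1
  x=-4.184: |R|=0.31717 <1
  x=-2.954: |R|=0.20878 <1
  x=-5.165: |R|=1.17045 >1
  x=-5.094: |R|=1.09577 >1
Stable set (-5.0000, 0).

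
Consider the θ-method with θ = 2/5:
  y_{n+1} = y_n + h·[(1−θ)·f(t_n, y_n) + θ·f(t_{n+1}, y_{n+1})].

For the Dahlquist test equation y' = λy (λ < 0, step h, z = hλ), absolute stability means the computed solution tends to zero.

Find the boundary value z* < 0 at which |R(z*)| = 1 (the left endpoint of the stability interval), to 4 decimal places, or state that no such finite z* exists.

left endpoint -10.0000.

With y'=λy (z=hλ):
  y_{n+1} = y_n + z·[3/5·y_n + 2/5·y_{n+1}] ⇒ (1 − 2/5z)y_{n+1} = (1 + 3/5z)y_n
  ⇒ R(z) = (1 + 3/5z)/(1 − 2/5z).

Find x<0 with |R(x)|<1.
x=-1.52: |R|=0.0547
R=−1: 1+3/5x = −1+2/5x ⇒ -1/5x=2 ⇒ x=2/(-1/5)=-10.0000
Confirm numerically:
  x=-8.996: |R|=0.95633 <1
  x=-8.858: |R|=0.94973 <1
  x=-7.449: |R|=0.87180 <1
  x=-6.836: |R|=0.83055 <1
  x=-10.144: |R|=1.00569 >1
  x=-10.139: |R|=1.00550 >1
  x=-10.036: |R|=1.00144 >1
Interval (-10.0000, 0).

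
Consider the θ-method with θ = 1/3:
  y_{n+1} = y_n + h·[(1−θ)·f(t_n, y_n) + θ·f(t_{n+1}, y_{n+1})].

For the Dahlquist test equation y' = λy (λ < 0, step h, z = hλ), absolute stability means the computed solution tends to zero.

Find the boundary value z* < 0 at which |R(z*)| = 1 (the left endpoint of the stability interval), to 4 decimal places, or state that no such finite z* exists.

With y'=λy (z=hλ):
  y_{n+1} = y_n + z·[2/3·y_n + 1/3·y_{n+1}] ⇒ (1 − 1/3z)y_{n+1} = (1 + 2/3z)y_n
  Hence R(z) = (1 + 2/3z)/(1 − 1/3z).

Solve |R(x)|<1 on ℝ⁻.
x=-0.61: |R|=0.4931
R=−1: 1+2/3x = −1+1/3x ⇒ -1/3x=2 ⇒ x=2/(-1/3)=-6.0000
Confirm numerically:
  x=-5.688: |R|=0.96409 <1
  x=-4.361: |R|=0.77734 <1
  x=-4.044: |R|=0.72232 <1
  x=-6.093: |R|=1.01023 >1
  x=-6.056: |R|=1.00618 >1
Stable set (-6.0000, 0).

left endpoint -6.0000.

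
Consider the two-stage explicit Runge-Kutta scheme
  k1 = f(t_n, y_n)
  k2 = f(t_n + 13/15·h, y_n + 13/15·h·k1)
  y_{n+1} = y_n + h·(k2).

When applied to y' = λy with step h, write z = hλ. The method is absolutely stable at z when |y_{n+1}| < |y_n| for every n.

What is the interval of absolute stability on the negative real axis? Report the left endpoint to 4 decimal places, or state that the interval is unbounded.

Set f=λy, z=hλ:
  k1=λy_n ⇒ h·k1=z·y_n;  k2=λ(1+13/15z)y_n ⇒ h·k2=z(1+13/15z)y_n
  y_{n+1}/y_n = 1 + z(1+13/15z) = 1 + z + 13/15z²
  Hence R(z) = 1 + z + 13/15z².

Boundary: |R(x)|=1, x<0.
x=-1.52: |R|=1.4823
R=1: x+13/15x²=0 ⇒ x=−15/13=-1.1538; min R=1−1/(4·13/15)=0.7115>−1
Confirm numerically:
  x=-1.073: |R|=0.92482 <1
  x=-1.036: |R|=0.89419 <1
  x=-1.004: |R|=0.86961 <1
  x=-1.702: |R|=1.80856 >1
  x=-1.621: |R|=1.65629 >1
Stable set (-1.1538, 0).

z∈(-1.1538,0).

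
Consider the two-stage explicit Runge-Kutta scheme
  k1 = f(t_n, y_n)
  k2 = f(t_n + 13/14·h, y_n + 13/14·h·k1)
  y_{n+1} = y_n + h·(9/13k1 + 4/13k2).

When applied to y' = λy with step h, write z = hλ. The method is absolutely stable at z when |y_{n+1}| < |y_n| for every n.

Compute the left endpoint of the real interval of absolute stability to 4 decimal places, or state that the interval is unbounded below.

Test eqn y'=λy, z=hλ:
  k1=λy_n ⇒ h·k1=z·y_n;  k2=λ(1+13/14z)y_n ⇒ h·k2=z(1+13/14z)y_n
  y_{n+1}/y_n = 1 + 9/13z + 4/13z(1+13/14z) = 1 + z + 2/7z²
  ⇒ R(z) = 1 + z + 2/7z².

Find x<0 with |R(x)|<1.
x=-0.31: |R|=0.7175
R=1: x+2/7x²=0 ⇒ x=−7/2=-3.5000; min R=1−1/(4·2/7)=0.1250>−1
Confirm numerically:
  x=-3.434: |R|=0.93524 <1
  x=-3.415: |R|=0.91706 <1
  x=-2.840: |R|=0.46446 <1
  x=-3.955: |R|=1.51415 >1
  x=-3.636: |R|=1.14128 >1
  x=-3.590: |R|=1.09231 >1
Interval (-3.5000, 0).

z* = -3.5000.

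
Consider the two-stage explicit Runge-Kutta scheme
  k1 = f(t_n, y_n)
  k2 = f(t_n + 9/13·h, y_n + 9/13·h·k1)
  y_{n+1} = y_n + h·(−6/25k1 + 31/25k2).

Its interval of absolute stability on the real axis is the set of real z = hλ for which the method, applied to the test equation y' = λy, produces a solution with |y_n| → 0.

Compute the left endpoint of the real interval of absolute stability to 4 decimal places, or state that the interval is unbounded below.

left endpoint -1.1649.

Set f=λy, z=hλ:
  k1=λy_n ⇒ h·k1=z·y_n;  k2=λ(1+9/13z)y_n ⇒ h·k2=z(1+9/13z)y_n
  y_{n+1}/y_n = 1 − 6/25z + 31/25z(1+9/13z) = 1 + z + 279/325z²
  ⇒ R(z) = 1 + z + 279/325z².

Boundary: |R(x)|=1, x<0.
x=-1.31: |R|=1.1632
R=1: x+279/325x²=0 ⇒ x=−325/279=-1.1649; min R=1−1/(4·279/325)=0.7088>−1
Confirm numerically:
  x=-1.031: |R|=0.88151 <1
  x=-0.983: |R|=0.84652 <1
  x=-0.881: |R|=0.78530 <1
  x=-0.533: |R|=0.71088 <1
  x=-1.435: |R|=1.33277 >1
  x=-1.311: |R|=1.16446 >1
Stable set (-1.1649, 0).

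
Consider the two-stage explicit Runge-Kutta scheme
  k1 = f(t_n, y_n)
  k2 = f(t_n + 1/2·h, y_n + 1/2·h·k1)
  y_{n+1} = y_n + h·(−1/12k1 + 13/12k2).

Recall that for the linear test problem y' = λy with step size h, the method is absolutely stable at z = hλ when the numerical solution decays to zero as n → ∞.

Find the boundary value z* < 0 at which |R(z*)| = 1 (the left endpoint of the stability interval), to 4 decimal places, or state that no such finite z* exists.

On y'=λy, z=hλ:
  k1=λy_n ⇒ h·k1=z·y_n;  k2=λ(1+1/2z)y_n ⇒ h·k2=z(1+1/2z)y_n
  y_{n+1}/y_n = 1 − 1/12z + 13/12z(1+1/2z) = 1 + z + 13/24z²
  Hence R(z) = 1 + z + 13/24z².

Need |R(x)|<1, x<0.
x=-1.57: |R|=0.7652
R=1: x+13/24x²=0 ⇒ x=−24/13=-1.8462; min R=1−1/(4·13/24)=0.5385>−1
Confirm numerically:
  x=-1.682: |R|=0.85044 <1
  x=-1.264: |R|=0.60142 <1
  x=-0.873: |R|=0.53982 <1
  x=-2.070: |R|=1.25099 >1
  x=-2.051: |R|=1.22758 >1
So |R|<1 on (-1.8462, 0).

left endpoint -1.8462.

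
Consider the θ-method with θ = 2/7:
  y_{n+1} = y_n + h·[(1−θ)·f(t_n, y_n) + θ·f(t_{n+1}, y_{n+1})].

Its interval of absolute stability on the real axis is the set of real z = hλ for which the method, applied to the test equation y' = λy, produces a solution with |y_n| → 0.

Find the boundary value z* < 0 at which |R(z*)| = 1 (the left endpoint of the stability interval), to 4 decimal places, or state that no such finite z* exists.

With y'=λy (z=hλ):
  y_{n+1} = y_n + z·[5/7·y_n + 2/7·y_{n+1}] ⇒ (1 − 2/7z)y_{n+1} = (1 + 5/7z)y_n
  R(z) = (1 + 5/7z)/(1 − 2/7z).

Boundary: |R(x)|=1, x<0.
x=-0.71: |R|=0.4097
R=−1: 1+5/7x = −1+2/7x ⇒ -3/7x=2 ⇒ x=2/(-3/7)=-4.6667
Confirm numerically:
  x=-4.264: |R|=0.92221 <1
  x=-2.530: |R|=0.46849 <1
  x=-2.494: |R|=0.45629 <1
  x=-5.172: |R|=1.08741 >1
  x=-5.042: |R|=1.06591 >1
So |R|<1 on (-4.6667, 0).

z* = -4.6667.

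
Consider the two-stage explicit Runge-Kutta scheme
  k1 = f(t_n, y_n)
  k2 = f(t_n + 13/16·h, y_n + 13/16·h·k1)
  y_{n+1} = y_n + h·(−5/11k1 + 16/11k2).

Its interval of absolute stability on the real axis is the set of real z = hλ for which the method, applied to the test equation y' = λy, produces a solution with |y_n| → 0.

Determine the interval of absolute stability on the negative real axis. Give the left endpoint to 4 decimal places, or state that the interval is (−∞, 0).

z∈(-0.8462,0).

With y'=λy (z=hλ):
  k1=λy_n ⇒ h·k1=z·y_n;  k2=λ(1+13/16z)y_n ⇒ h·k2=z(1+13/16z)y_n
  y_{n+1}/y_n = 1 − 5/11z + 16/11z(1+13/16z) = 1 + z + 13/11z²
  ⇒ R(z) = 1 + z + 13/11z².

Solve |R(x)|<1 on ℝ⁻.
x=-1.04: |R|=1.2383
R=1: x+13/11x²=0 ⇒ x=−11/13=-0.8462; min R=1−1/(4·13/11)=0.7885>−1
Confirm numerically:
  x=-0.708: |R|=0.88440 <1
  x=-0.679: |R|=0.86587 <1
  x=-0.355: |R|=0.79394 <1
  x=-1.286: |R|=1.66849 >1
  x=-1.069: |R|=1.28154 >1
  x=-1.067: |R|=1.27849 >1
Stable set (-0.8462, 0).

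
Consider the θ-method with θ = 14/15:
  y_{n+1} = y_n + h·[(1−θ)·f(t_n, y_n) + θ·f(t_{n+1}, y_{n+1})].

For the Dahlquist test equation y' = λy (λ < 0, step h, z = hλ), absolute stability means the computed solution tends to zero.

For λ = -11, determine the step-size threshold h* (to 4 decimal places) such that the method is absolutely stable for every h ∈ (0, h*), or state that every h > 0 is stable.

On y'=λy, z=hλ:
  y_{n+1} = y_n + z·[1/15·y_n + 14/15·y_{n+1}] ⇒ (1 − 14/15z)y_{n+1} = (1 + 1/15z)y_n
  so R(z) = (1 + 1/15z)/(1 − 14/15z).

Need |R(x)|<1, x<0.
x=-0.85: |R|=0.5260
x=-2: |R|=0.3023
x=-10: |R|=0.0323
x=-100: |R|=0.0601
θ=14/15≥1/2 ⇒ |1+1/15x|<|1−14/15x| ∀x<0 ⇒ unbounded interval.

unbounded; (−∞, 0). Any h>0 works for λ=-11.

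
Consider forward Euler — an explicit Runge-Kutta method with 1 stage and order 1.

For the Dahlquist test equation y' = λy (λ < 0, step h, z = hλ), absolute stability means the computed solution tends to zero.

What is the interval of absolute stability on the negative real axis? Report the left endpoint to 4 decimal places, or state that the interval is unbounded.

On y'=λy, z=hλ:
  order 1, 1-stage ⇒ R(z)=1+z
  (e.g. R(-1.78)=-0.78000, |R|=0.78000)

Boundary: |R(x)|=1, x<0.
x=-1.78: |R|=0.7800
|R(-2.03)|=1.0300 |R(-1.91)|=0.9100 |R(-1.88)|=0.8800
Bisect:
  x_lo=-2.3534 |R|=1.3534  x_hi=-0.0735 |R|=0.9265
  mid=-1.21346 |R|=0.21346 →hi
  mid=-1.78343 |R|=0.78343 →hi
  mid=-2.06842 |R|=1.06842 →lo
  mid=-1.92592 |R|=0.92592 →hi
  mid=-1.99717 |R|=0.99717 →hi
  mid=-2.03279 |R|=1.03279 →lo
  mid=-2.01498 |R|=1.01498 →lo
  ...
  [-2.00009,-1.99995] ⇒ x*=-2.0000
Interval (-2.0000, 0).

(-2.0000, 0).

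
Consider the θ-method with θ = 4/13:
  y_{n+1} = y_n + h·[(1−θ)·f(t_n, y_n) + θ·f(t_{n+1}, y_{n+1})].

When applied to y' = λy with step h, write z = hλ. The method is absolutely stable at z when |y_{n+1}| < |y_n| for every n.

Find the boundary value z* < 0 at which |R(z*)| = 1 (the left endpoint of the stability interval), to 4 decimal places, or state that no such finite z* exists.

z* = -5.2000.

On y'=λy, z=hλ:
  y_{n+1} = y_n + z·[9/13·y_n + 4/13·y_{n+1}] ⇒ (1 − 4/13z)y_{n+1} = (1 + 9/13z)y_n
  ⇒ R(z) = (1 + 9/13z)/(1 − 4/13z).

Boundary: |R(x)|=1, x<0.
x=-1.41: |R|=0.0166
R=−1: 1+9/13x = −1+4/13x ⇒ -5/13x=2 ⇒ x=2/(-5/13)=-5.2000
Confirm numerically:
  x=-4.393: |R|=0.86802 <1
  x=-4.293: |R|=0.84970 <1
  x=-4.079: |R|=0.80881 <1
  x=-3.205: |R|=0.61367 <1
  x=-5.628: |R|=1.06026 >1
  x=-5.372: |R|=1.02494 >1
Stable set (-5.2000, 0).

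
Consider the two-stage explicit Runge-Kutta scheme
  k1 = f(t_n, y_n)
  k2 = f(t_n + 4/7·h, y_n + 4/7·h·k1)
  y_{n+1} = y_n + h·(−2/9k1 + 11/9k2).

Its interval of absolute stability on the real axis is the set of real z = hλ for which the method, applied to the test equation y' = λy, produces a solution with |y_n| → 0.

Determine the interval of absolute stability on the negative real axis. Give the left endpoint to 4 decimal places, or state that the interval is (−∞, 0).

z∈(-1.4318,0).

Set f=λy, z=hλ:
  k1=λy_n ⇒ h·k1=z·y_n;  k2=λ(1+4/7z)y_n ⇒ h·k2=z(1+4/7z)y_n
  y_{n+1}/y_n = 1 − 2/9z + 11/9z(1+4/7z) = 1 + z + 44/63z²
  Hence R(z) = 1 + z + 44/63z².

Need |R(x)|<1, x<0.
x=-1.21: |R|=0.8125
R=1: x+44/63x²=0 ⇒ x=−63/44=-1.4318; min R=1−1/(4·44/63)=0.6420>−1
Confirm numerically:
  x=-1.357: |R|=0.92909 <1
  x=-0.997: |R|=0.69723 <1
  x=-0.706: |R|=0.64211 <1
  x=-1.923: |R|=1.65968 >1
  x=-1.739: |R|=1.37308 >1
Stable set (-1.4318, 0).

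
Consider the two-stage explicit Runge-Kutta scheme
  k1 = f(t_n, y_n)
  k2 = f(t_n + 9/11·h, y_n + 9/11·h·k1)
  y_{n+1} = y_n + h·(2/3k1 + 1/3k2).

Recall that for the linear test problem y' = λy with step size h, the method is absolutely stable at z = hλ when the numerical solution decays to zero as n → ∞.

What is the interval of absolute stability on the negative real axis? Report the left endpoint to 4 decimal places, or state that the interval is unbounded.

Set f=λy, z=hλ:
  k1=λy_n ⇒ h·k1=z·y_n;  k2=λ(1+9/11z)y_n ⇒ h·k2=z(1+9/11z)y_n
  y_{n+1}/y_n = 1 + 2/3z + 1/3z(1+9/11z) = 1 + z + 3/11z²
  Hence R(z) = 1 + z + 3/11z².

Solve |R(x)|<1 on ℝ⁻.
x=-1.42: |R|=0.1299
R=1: x+3/11x²=0 ⇒ x=−11/3=-3.6667; min R=1−1/(4·3/11)=0.0833>−1
Confirm numerically:
  x=-3.246: |R|=0.62760 <1
  x=-2.399: |R|=0.17060 <1
  x=-1.996: |R|=0.09055 <1
  x=-4.124: |R|=1.51438 >1
  x=-3.905: |R|=1.25382 >1
  x=-3.701: |R|=1.03465 >1
Interval (-3.6667, 0).

z∈(-3.6667,0).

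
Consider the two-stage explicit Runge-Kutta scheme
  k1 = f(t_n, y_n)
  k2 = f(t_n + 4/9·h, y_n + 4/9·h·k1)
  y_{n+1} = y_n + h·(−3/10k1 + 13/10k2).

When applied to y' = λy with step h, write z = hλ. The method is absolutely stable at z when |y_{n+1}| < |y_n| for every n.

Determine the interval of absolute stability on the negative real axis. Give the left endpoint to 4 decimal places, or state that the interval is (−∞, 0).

(-1.7308, 0).

With y'=λy (z=hλ):
  k1=λy_n ⇒ h·k1=z·y_n;  k2=λ(1+4/9z)y_n ⇒ h·k2=z(1+4/9z)y_n
  y_{n+1}/y_n = 1 − 3/10z + 13/10z(1+4/9z) = 1 + z + 26/45z²
  Hence R(z) = 1 + z + 26/45z².

Need |R(x)|<1, x<0.
x=-1.16: |R|=0.6175
R=1: x+26/45x²=0 ⇒ x=−45/26=-1.7308; min R=1−1/(4·26/45)=0.5673>−1
Confirm numerically:
  x=-1.578: |R|=0.86072 <1
  x=-1.279: |R|=0.66615 <1
  x=-0.930: |R|=0.56972 <1
  x=-0.797: |R|=0.57001 <1
  x=-2.141: |R|=1.50746 >1
  x=-2.051: |R|=1.37948 >1
  x=-1.892: |R|=1.17625 >1
So |R|<1 on (-1.7308, 0).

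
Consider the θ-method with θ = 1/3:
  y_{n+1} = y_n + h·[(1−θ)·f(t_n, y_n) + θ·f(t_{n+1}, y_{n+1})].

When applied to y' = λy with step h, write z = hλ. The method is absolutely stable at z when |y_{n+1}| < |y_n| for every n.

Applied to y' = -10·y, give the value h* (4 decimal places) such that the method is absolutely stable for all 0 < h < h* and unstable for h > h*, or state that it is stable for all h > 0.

(-6.0000,0); λ=-10 ⇒ h* = (6)/10 = 0.6000.

Set f=λy, z=hλ:
  y_{n+1} = y_n + z·[2/3·y_n + 1/3·y_{n+1}] ⇒ (1 − 1/3z)y_{n+1} = (1 + 2/3z)y_n
  R(z) = (1 + 2/3z)/(1 − 1/3z).

Boundary: |R(x)|=1, x<0.
x=-1.7: |R|=0.0851
R=−1: 1+2/3x = −1+1/3x ⇒ -1/3x=2 ⇒ x=2/(-1/3)=-6.0000
Confirm numerically:
  x=-3.560: |R|=0.62805 <1
  x=-2.803: |R|=0.44908 <1
  x=-2.546: |R|=0.37721 <1
  x=-6.545: |R|=1.05710 >1
  x=-6.363: |R|=1.03877 >1
Stable set (-6.0000, 0).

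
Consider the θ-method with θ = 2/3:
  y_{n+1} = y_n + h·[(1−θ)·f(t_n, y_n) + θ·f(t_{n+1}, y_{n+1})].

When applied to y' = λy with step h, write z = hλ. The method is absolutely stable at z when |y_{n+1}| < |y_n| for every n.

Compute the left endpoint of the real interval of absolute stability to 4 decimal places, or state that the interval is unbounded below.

Set f=λy, z=hλ:
  y_{n+1} = y_n + z·[1/3·y_n + 2/3·y_{n+1}] ⇒ (1 − 2/3z)y_{n+1} = (1 + 1/3z)y_n
  so R(z) = (1 + 1/3z)/(1 − 2/3z).

Need |R(x)|<1, x<0.
x=-0.56: |R|=0.5922
x=-2: |R|=0.1429
x=-10: |R|=0.3043
x=-100: |R|=0.4778
θ=2/3≥1/2 ⇒ |1+1/3x|<|1−2/3x| ∀x<0 ⇒ unbounded interval.

(−∞, 0) — no finite endpoint.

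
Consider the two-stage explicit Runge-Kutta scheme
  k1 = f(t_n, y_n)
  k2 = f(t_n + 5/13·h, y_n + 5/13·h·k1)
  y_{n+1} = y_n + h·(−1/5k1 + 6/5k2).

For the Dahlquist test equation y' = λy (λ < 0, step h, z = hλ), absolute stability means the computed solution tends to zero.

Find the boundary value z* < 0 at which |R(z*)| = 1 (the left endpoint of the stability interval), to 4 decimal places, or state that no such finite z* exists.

z* = -2.1667.

Set f=λy, z=hλ:
  k1=λy_n ⇒ h·k1=z·y_n;  k2=λ(1+5/13z)y_n ⇒ h·k2=z(1+5/13z)y_n
  y_{n+1}/y_n = 1 − 1/5z + 6/5z(1+5/13z) = 1 + z + 6/13z²
  ⇒ R(z) = 1 + z + 6/13z².

Solve |R(x)|<1 on ℝ⁻.
x=-1.23: |R|=0.4683
R=1: x+6/13x²=0 ⇒ x=−13/6=-2.1667; min R=1−1/(4·6/13)=0.4583>−1
Confirm numerically:
  x=-1.649: |R|=0.60602 <1
  x=-1.159: |R|=0.46098 <1
  x=-0.914: |R|=0.47157 <1
  x=-2.720: |R|=1.69465 >1
  x=-2.575: |R|=1.48529 >1
  x=-2.322: |R|=1.16647 >1
So |R|<1 on (-2.1667, 0).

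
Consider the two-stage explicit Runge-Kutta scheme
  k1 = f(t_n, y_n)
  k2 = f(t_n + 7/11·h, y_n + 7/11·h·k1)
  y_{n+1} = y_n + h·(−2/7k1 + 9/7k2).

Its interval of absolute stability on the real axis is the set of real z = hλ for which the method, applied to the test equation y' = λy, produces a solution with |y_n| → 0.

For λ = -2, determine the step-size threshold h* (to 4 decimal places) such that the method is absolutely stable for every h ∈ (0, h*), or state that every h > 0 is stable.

Set f=λy, z=hλ:
  k1=λy_n ⇒ h·k1=z·y_n;  k2=λ(1+7/11z)y_n ⇒ h·k2=z(1+7/11z)y_n
  y_{n+1}/y_n = 1 − 2/7z + 9/7z(1+7/11z) = 1 + z + 9/11z²
  R(z) = 1 + z + 9/11z².

Boundary: |R(x)|=1, x<0.
x=-1.52: |R|=1.3703
R=1: x+9/11x²=0 ⇒ x=−11/9=-1.2222; min R=1−1/(4·9/11)=0.6944>−1
Confirm numerically:
  x=-1.093: |R|=0.88444 <1
  x=-0.993: |R|=0.81377 <1
  x=-0.956: |R|=0.79177 <1
  x=-0.787: |R|=0.71976 <1
  x=-1.655: |R|=1.58602 >1
  x=-1.372: |R|=1.16813 >1
Stable set (-1.2222, 0).

(-1.2222,0); λ=-2 ⇒ h* = (11/9)/2 = 0.6111.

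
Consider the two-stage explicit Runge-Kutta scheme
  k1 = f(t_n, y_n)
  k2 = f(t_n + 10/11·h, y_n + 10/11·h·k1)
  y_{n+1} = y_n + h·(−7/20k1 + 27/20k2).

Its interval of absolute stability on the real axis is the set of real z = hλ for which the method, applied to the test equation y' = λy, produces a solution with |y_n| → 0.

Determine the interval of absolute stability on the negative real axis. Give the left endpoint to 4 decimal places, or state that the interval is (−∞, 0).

On y'=λy, z=hλ:
  k1=λy_n ⇒ h·k1=z·y_n;  k2=λ(1+10/11z)y_n ⇒ h·k2=z(1+10/11z)y_n
  y_{n+1}/y_n = 1 − 7/20z + 27/20z(1+10/11z) = 1 + z + 27/22z²
  so R(z) = 1 + z + 27/22z².

Solve |R(x)|<1 on ℝ⁻.
x=-0.63: |R|=0.8571
R=1: x+27/22x²=0 ⇒ x=−22/27=-0.8148; min R=1−1/(4·27/22)=0.7963>−1
Confirm numerically:
  x=-0.780: |R|=0.96667 <1
  x=-0.424: |R|=0.79663 <1
  x=-0.354: |R|=0.79980 <1
  x=-0.347: |R|=0.80077 <1
  x=-1.022: |R|=1.25987 >1
  x=-1.021: |R|=1.25836 >1
  x=-0.989: |R|=1.21142 >1
Interval (-0.8148, 0).

z∈(-0.8148,0).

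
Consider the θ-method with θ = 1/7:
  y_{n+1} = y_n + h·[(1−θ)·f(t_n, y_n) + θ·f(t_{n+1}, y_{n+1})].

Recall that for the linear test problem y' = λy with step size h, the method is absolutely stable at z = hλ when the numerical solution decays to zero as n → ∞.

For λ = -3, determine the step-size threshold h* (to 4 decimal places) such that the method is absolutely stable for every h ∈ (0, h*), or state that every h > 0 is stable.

(-2.8000,0); λ=-3 ⇒ h* = (14/5)/3 = 0.9333.

With y'=λy (z=hλ):
  y_{n+1} = y_n + z·[6/7·y_n + 1/7·y_{n+1}] ⇒ (1 − 1/7z)y_{n+1} = (1 + 6/7z)y_n
  so R(z) = (1 + 6/7z)/(1 − 1/7z).

Need |R(x)|<1, x<0.
x=-0.3: |R|=0.7123
R=−1: 1+6/7x = −1+1/7x ⇒ -5/7x=2 ⇒ x=2/(-5/7)=-2.8000
Confirm numerically:
  x=-1.354: |R|=0.13455 <1
  x=-1.300: |R|=0.09639 <1
  x=-1.198: |R|=0.02293 <1
  x=-3.227: |R|=1.20876 >1
  x=-2.899: |R|=1.05001 >1
  x=-2.876: |R|=1.03848 >1
Stable set (-2.8000, 0).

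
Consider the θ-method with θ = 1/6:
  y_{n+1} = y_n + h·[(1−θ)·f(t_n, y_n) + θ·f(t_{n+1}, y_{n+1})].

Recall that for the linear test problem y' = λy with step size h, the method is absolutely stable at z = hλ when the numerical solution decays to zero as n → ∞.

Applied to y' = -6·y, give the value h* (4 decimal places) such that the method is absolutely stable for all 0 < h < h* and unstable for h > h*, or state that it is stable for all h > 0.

With y'=λy (z=hλ):
  y_{n+1} = y_n + z·[5/6·y_n + 1/6·y_{n+1}] ⇒ (1 − 1/6z)y_{n+1} = (1 + 5/6z)y_n
  ⇒ R(z) = (1 + 5/6z)/(1 − 1/6z).

Boundary: |R(x)|=1, x<0.
x=-0.49: |R|=0.5470
R=−1: 1+5/6x = −1+1/6x ⇒ -2/3x=2 ⇒ x=2/(-2/3)=-3.0000
Confirm numerically:
  x=-2.586: |R|=0.80713 <1
  x=-1.738: |R|=0.34764 <1
  x=-1.414: |R|=0.14432 <1
  x=-3.580: |R|=1.24217 >1
  x=-3.456: |R|=1.19289 >1
  x=-3.421: |R|=1.17875 >1
Interval (-3.0000, 0).

(-3.0000,0); λ=-6 ⇒ h* = (3)/6 = 0.5000.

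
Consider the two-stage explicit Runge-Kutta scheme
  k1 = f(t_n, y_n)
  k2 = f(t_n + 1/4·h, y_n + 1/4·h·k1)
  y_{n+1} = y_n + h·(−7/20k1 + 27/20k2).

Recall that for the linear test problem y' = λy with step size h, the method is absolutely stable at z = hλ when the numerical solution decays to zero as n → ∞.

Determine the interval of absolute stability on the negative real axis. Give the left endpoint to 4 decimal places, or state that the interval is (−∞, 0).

With y'=λy (z=hλ):
  k1=λy_n ⇒ h·k1=z·y_n;  k2=λ(1+1/4z)y_n ⇒ h·k2=z(1+1/4z)y_n
  y_{n+1}/y_n = 1 − 7/20z + 27/20z(1+1/4z) = 1 + z + 27/80z²
  Hence R(z) = 1 + z + 27/80z².

Solve |R(x)|<1 on ℝ⁻.
x=-1.67: |R|=0.2713
R=1: x+27/80x²=0 ⇒ x=−80/27=-2.9630; min R=1−1/(4·27/80)=0.2593>−1
Confirm numerically:
  x=-2.538: |R|=0.63599 <1
  x=-2.025: |R|=0.35896 <1
  x=-1.726: |R|=0.27944 <1
  x=-1.245: |R|=0.27813 <1
  x=-3.094: |R|=1.13683 >1
  x=-2.993: |R|=1.03034 >1
So |R|<1 on (-2.9630, 0).

z∈(-2.9630,0).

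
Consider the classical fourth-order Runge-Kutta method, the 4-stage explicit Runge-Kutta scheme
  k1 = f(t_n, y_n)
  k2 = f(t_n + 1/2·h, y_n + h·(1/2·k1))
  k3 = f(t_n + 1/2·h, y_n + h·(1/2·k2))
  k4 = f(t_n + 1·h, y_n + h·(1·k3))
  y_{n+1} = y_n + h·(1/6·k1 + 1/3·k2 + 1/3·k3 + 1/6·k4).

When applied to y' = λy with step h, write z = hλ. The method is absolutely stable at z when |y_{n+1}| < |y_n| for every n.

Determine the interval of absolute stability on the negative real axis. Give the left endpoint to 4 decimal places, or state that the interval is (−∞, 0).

Test eqn y'=λy, z=hλ:
  order 4, 4-stage ⇒ R(z)=1+z+z^2/2+z^3/6+z^4/24
  (e.g. R(-1.35)=0.28958, |R|=0.28958)

Boundary: |R(x)|=1, x<0.
x=-1.35: |R|=0.2896
|R(-2.64)|=0.8021 |R(-2.63)|=0.7900 |R(-1.68)|=0.2728
Bisect:
  x_lo=-3.4082 |R|=2.4234  x_hi=-0.0602 |R|=0.9416
  mid=-1.73418 |R|=0.27713 →hi
  mid=-2.57117 |R|=0.72234 →hi
  mid=-2.98967 |R|=1.35447 →lo
  mid=-2.78042 |R|=0.99268 →hi
  mid=-2.88505 |R|=1.16111 →lo
  mid=-2.83273 |R|=1.07391 →lo
  mid=-2.80658 |R|=1.03257 →lo
  mid=-2.79350 |R|=1.01244 →lo
  mid=-2.78696 |R|=1.00252 →lo
  ...
  [-2.78533,-2.78512] ⇒ x*=-2.7853
Interval (-2.7853, 0).

(-2.7853, 0).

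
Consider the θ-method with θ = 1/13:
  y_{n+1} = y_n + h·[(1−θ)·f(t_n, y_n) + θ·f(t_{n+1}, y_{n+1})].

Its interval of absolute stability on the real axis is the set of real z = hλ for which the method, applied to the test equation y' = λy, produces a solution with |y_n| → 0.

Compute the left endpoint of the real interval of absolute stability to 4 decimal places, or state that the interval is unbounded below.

Test eqn y'=λy, z=hλ:
  y_{n+1} = y_n + z·[12/13·y_n + 1/13·y_{n+1}] ⇒ (1 − 1/13z)y_{n+1} = (1 + 12/13z)y_n
  so R(z) = (1 + 12/13z)/(1 − 1/13z).

Find x<0 with |R(x)|<1.
x=-0.99: |R|=0.0801
R=−1: 1+12/13x = −1+1/13x ⇒ -11/13x=2 ⇒ x=2/(-11/13)=-2.3636
Confirm numerically:
  x=-2.332: |R|=0.97730 <1
  x=-2.128: |R|=0.82866 <1
  x=-1.589: |R|=0.41593 <1
  x=-1.442: |R|=0.29802 <1
  x=-2.926: |R|=1.38842 >1
  x=-2.606: |R|=1.17083 >1
  x=-2.454: |R|=1.06432 >1
Stable set (-2.3636, 0).

left endpoint -2.3636.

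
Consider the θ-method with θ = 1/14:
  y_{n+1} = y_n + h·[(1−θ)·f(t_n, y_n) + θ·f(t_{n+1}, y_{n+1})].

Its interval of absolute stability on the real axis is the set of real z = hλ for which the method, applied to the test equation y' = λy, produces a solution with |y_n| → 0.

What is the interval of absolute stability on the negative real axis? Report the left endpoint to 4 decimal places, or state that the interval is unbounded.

(-2.3333, 0).

With y'=λy (z=hλ):
  y_{n+1} = y_n + z·[13/14·y_n + 1/14·y_{n+1}] ⇒ (1 − 1/14z)y_{n+1} = (1 + 13/14z)y_n
  ⇒ R(z) = (1 + 13/14z)/(1 − 1/14z).

Boundary: |R(x)|=1, x<0.
x=-0.86: |R|=0.1898
R=−1: 1+13/14x = −1+1/14x ⇒ -6/7x=2 ⇒ x=2/(-6/7)=-2.3333
Confirm numerically:
  x=-1.601: |R|=0.43670 <1
  x=-1.419: |R|=0.28841 <1
  x=-1.384: |R|=0.25949 <1
  x=-1.279: |R|=0.17194 <1
  x=-2.806: |R|=1.33750 >1
  x=-2.697: |R|=1.26136 >1
  x=-2.478: |R|=1.10535 >1
Interval (-2.3333, 0).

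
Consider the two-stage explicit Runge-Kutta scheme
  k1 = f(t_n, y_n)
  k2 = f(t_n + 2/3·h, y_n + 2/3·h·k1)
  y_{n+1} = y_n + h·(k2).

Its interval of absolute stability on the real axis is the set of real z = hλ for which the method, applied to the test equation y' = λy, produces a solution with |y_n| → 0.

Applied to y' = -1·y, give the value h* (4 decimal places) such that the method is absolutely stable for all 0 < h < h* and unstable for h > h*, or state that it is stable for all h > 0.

(-1.5000,0); λ=-1 ⇒ h* = (3/2)/1 = 1.5000.

Set f=λy, z=hλ:
  k1=λy_n ⇒ h·k1=z·y_n;  k2=λ(1+2/3z)y_n ⇒ h·k2=z(1+2/3z)y_n
  y_{n+1}/y_n = 1 + z(1+2/3z) = 1 + z + 2/3z²
  ⇒ R(z) = 1 + z + 2/3z².

Need |R(x)|<1, x<0.
x=-0.65: |R|=0.6317
R=1: x+2/3x²=0 ⇒ x=−3/2=-1.5000; min R=1−1/(4·2/3)=0.6250>−1
Confirm numerically:
  x=-1.477: |R|=0.97735 <1
  x=-1.036: |R|=0.67953 <1
  x=-0.895: |R|=0.63902 <1
  x=-0.707: |R|=0.62623 <1
  x=-1.909: |R|=1.52052 >1
  x=-1.554: |R|=1.05594 >1
  x=-1.531: |R|=1.03164 >1
Interval (-1.5000, 0).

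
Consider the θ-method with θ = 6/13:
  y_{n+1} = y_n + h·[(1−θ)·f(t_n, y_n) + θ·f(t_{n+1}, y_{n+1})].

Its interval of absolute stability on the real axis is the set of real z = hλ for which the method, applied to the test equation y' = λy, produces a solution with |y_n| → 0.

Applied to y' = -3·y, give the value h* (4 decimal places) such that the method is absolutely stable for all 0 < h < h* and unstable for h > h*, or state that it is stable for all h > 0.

Set f=λy, z=hλ:
  y_{n+1} = y_n + z·[7/13·y_n + 6/13·y_{n+1}] ⇒ (1 − 6/13z)y_{n+1} = (1 + 7/13z)y_n
  ⇒ R(z) = (1 + 7/13z)/(1 − 6/13z).

Find x<0 with |R(x)|<1.
x=-0.42: |R|=0.6482
R=−1: 1+7/13x = −1+6/13x ⇒ -1/13x=2 ⇒ x=2/(-1/13)=-26.0000
Confirm numerically:
  x=-21.775: |R|=0.97059 <1
  x=-17.628: |R|=0.92951 <1
  x=-15.524: |R|=0.90130 <1
  x=-10.713: |R|=0.80218 <1
  x=-26.224: |R|=1.00131 >1
  x=-26.197: |R|=1.00116 >1
  x=-26.050: |R|=1.00030 >1
So |R|<1 on (-26.0000, 0).

(-26.0000,0); λ=-3 ⇒ h* = (26)/3 = 8.6667.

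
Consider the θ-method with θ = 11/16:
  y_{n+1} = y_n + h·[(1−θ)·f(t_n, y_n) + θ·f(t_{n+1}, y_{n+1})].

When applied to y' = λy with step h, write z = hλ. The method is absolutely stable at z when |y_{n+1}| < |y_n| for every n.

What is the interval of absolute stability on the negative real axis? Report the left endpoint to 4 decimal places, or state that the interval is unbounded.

Test eqn y'=λy, z=hλ:
  y_{n+1} = y_n + z·[5/16·y_n + 11/16·y_{n+1}] ⇒ (1 − 11/16z)y_{n+1} = (1 + 5/16z)y_n
  Hence R(z) = (1 + 5/16z)/(1 − 11/16z).

Find x<0 with |R(x)|<1.
x=-0.32: |R|=0.7377
x=-2: |R|=0.1579
x=-10: |R|=0.2698
x=-100: |R|=0.4337
θ=11/16≥1/2 ⇒ |1+5/16x|<|1−11/16x| ∀x<0 ⇒ stable on all of ℝ⁻.

unbounded; (−∞, 0).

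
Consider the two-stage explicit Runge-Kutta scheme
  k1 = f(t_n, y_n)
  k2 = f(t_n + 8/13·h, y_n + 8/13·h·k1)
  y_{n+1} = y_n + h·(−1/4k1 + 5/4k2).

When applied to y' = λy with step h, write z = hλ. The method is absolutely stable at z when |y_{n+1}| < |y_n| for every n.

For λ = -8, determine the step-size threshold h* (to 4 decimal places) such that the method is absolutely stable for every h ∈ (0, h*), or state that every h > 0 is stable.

(-1.3000,0); λ=-8 ⇒ h* = (13/10)/8 = 0.1625.

On y'=λy, z=hλ:
  k1=λy_n ⇒ h·k1=z·y_n;  k2=λ(1+8/13z)y_n ⇒ h·k2=z(1+8/13z)y_n
  y_{n+1}/y_n = 1 − 1/4z + 5/4z(1+8/13z) = 1 + z + 10/13z²
  so R(z) = 1 + z + 10/13z².

Solve |R(x)|<1 on ℝ⁻.
x=-0.85: |R|=0.7058
R=1: x+10/13x²=0 ⇒ x=−13/10=-1.3000; min R=1−1/(4·10/13)=0.6750>−1
Confirm numerically:
  x=-1.230: |R|=0.93377 <1
  x=-1.071: |R|=0.81134 <1
  x=-0.902: |R|=0.72385 <1
  x=-0.790: |R|=0.69008 <1
  x=-1.749: |R|=1.60408 >1
  x=-1.536: |R|=1.27884 >1
Stable set (-1.3000, 0).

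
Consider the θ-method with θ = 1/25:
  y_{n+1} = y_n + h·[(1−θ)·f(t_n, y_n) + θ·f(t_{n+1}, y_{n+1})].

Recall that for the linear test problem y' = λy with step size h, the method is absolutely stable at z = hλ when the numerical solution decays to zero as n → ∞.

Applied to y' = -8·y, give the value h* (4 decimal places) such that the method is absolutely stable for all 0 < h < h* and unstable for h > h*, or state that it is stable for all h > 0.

(-2.1739,0); λ=-8 ⇒ h* = (50/23)/8 = 0.2717.

With y'=λy (z=hλ):
  y_{n+1} = y_n + z·[24/25·y_n + 1/25·y_{n+1}] ⇒ (1 − 1/25z)y_{n+1} = (1 + 24/25z)y_n
  R(z) = (1 + 24/25z)/(1 − 1/25z).

Solve |R(x)|<1 on ℝ⁻.
x=-1.52: |R|=0.4329
R=−1: 1+24/25x = −1+1/25x ⇒ -23/25x=2 ⇒ x=2/(-23/25)=-2.1739
Confirm numerically:
  x=-2.111: |R|=0.94663 <1
  x=-1.980: |R|=0.83469 <1
  x=-1.377: |R|=0.30511 <1
  x=-0.883: |R|=0.14712 <1
  x=-2.429: |R|=1.21390 >1
  x=-2.241: |R|=1.05664 >1
So |R|<1 on (-2.1739, 0).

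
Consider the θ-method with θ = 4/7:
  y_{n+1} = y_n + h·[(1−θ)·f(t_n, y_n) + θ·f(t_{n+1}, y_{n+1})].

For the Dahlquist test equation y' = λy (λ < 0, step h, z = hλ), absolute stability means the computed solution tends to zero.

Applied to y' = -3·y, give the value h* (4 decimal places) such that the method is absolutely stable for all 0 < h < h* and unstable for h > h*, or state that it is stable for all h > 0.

Test eqn y'=λy, z=hλ:
  y_{n+1} = y_n + z·[3/7·y_n + 4/7·y_{n+1}] ⇒ (1 − 4/7z)y_{n+1} = (1 + 3/7z)y_n
  ⇒ R(z) = (1 + 3/7z)/(1 − 4/7z).

Solve |R(x)|<1 on ℝ⁻.
x=-0.64: |R|=0.5314
x=-2: |R|=0.0667
x=-10: |R|=0.4894
x=-100: |R|=0.7199
θ=4/7≥1/2 ⇒ |1+3/7x|<|1−4/7x| ∀x<0 ⇒ stable on all of ℝ⁻.

unbounded; (−∞, 0). Any h>0 works for λ=-3.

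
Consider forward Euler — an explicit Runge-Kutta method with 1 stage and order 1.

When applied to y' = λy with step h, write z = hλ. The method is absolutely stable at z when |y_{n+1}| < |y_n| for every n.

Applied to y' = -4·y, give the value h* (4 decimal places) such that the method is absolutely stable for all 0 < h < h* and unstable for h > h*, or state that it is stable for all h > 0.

Test eqn y'=λy, z=hλ:
  order 1, 1-stage ⇒ R(z)=1+z
  (e.g. R(-1.79)=-0.79000, |R|=0.79000)

Need |R(x)|<1, x<0.
x=-1.79: |R|=0.7900
|R(-1.94)|=0.9400 |R(-1.75)|=0.7500 |R(-1.07)|=0.0700
Bisect:
  x_lo=-2.8769 |R|=1.8769  x_hi=-0.1746 |R|=0.8254
  mid=-1.52573 |R|=0.52573 →hi
  mid=-2.20132 |R|=1.20132 →lo
  mid=-1.86353 |R|=0.86353 →hi
  mid=-2.03242 |R|=1.03242 →lo
  mid=-1.94798 |R|=0.94798 →hi
  mid=-1.99020 |R|=0.99020 →hi
  mid=-2.01131 |R|=1.01131 →lo
  mid=-2.00076 |R|=1.00076 →lo
  ...
  [-2.00010,-1.99993] ⇒ x*=-2.0000
Interval (-2.0000, 0).

(-2.0000,0); λ=-4 ⇒ h* = 0.5000.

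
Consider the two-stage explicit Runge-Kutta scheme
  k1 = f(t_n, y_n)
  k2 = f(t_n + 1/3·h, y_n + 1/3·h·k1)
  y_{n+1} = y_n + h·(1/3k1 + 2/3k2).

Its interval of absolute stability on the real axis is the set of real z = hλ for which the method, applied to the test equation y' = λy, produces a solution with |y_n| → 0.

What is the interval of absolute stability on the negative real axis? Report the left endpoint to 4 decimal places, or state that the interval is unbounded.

On y'=λy, z=hλ:
  k1=λy_n ⇒ h·k1=z·y_n;  k2=λ(1+1/3z)y_n ⇒ h·k2=z(1+1/3z)y_n
  y_{n+1}/y_n = 1 + 1/3z + 2/3z(1+1/3z) = 1 + z + 2/9z²
  so R(z) = 1 + z + 2/9z².

Need |R(x)|<1, x<0.
x=-0.7: |R|=0.4089
R=1: x+2/9x²=0 ⇒ x=−9/2=-4.5000; min R=1−1/(4·2/9)=-0.1250>−1
Confirm numerically:
  x=-4.067: |R|=0.60866 <1
  x=-3.912: |R|=0.48883 <1
  x=-2.404: |R|=0.11973 <1
  x=-4.762: |R|=1.27725 >1
  x=-4.601: |R|=1.10327 >1
So |R|<1 on (-4.5000, 0).

(-4.5000, 0).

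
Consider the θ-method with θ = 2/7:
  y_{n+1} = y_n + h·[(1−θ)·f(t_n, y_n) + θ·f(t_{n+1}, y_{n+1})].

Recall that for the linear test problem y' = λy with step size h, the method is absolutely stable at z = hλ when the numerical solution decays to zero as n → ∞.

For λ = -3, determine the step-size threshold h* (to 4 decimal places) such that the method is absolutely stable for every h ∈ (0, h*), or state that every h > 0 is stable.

Test eqn y'=λy, z=hλ:
  y_{n+1} = y_n + z·[5/7·y_n + 2/7·y_{n+1}] ⇒ (1 − 2/7z)y_{n+1} = (1 + 5/7z)y_n
  ⇒ R(z) = (1 + 5/7z)/(1 − 2/7z).

Find x<0 with |R(x)|<1.
x=-1.75: |R|=0.1667
R=−1: 1+5/7x = −1+2/7x ⇒ -3/7x=2 ⇒ x=2/(-3/7)=-4.6667
Confirm numerically:
  x=-4.640: |R|=0.99509 <1
  x=-4.286: |R|=0.92666 <1
  x=-3.742: |R|=0.80848 <1
  x=-3.004: |R|=0.61654 <1
  x=-5.234: |R|=1.09744 >1
  x=-4.983: |R|=1.05594 >1
  x=-4.853: |R|=1.03346 >1
Interval (-4.6667, 0).

(-4.6667,0); λ=-3 ⇒ h* = (14/3)/3 = 1.5556.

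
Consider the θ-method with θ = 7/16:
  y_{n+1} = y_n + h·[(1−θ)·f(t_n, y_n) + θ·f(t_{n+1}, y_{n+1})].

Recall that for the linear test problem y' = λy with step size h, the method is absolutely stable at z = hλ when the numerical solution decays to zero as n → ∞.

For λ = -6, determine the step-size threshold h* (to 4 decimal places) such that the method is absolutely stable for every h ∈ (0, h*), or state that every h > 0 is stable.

(-16.0000,0); λ=-6 ⇒ h* = (16)/6 = 2.6667.

With y'=λy (z=hλ):
  y_{n+1} = y_n + z·[9/16·y_n + 7/16·y_{n+1}] ⇒ (1 − 7/16z)y_{n+1} = (1 + 9/16z)y_n
  ⇒ R(z) = (1 + 9/16z)/(1 − 7/16z).

Need |R(x)|<1, x<0.
x=-1.09: |R|=0.2620
R=−1: 1+9/16x = −1+7/16x ⇒ -1/8x=2 ⇒ x=2/(-1/8)=-16.0000
Confirm numerically:
  x=-14.014: |R|=0.96519 <1
  x=-13.874: |R|=0.96241 <1
  x=-7.114: |R|=0.72990 <1
  x=-6.918: |R|=0.71806 <1
  x=-16.571: |R|=1.00865 >1
  x=-16.379: |R|=1.00580 >1
Interval (-16.0000, 0).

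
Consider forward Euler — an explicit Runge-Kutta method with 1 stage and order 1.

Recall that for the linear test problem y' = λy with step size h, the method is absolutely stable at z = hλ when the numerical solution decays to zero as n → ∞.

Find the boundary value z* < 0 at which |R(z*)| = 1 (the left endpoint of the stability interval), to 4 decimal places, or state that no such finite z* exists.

Set f=λy, z=hλ:
  order 1, 1-stage ⇒ R(z)=1+z
  (e.g. R(-0.66)=0.34000, |R|=0.34000)

Find x<0 with |R(x)|<1.
x=-0.66: |R|=0.3400
|R(-1.82)|=0.8200 |R(-1.74)|=0.7400 |R(-1.69)|=0.6900
Bisect:
  x_lo=-2.4142 |R|=1.4142  x_hi=-0.0653 |R|=0.9347
  mid=-1.23975 |R|=0.23975 →hi
  mid=-1.82696 |R|=0.82696 →hi
  mid=-2.12057 |R|=1.12057 →lo
  mid=-1.97377 |R|=0.97377 →hi
  mid=-2.04717 |R|=1.04717 →lo
  mid=-2.01047 |R|=1.01047 →lo
  mid=-1.99212 |R|=0.99212 →hi
  ...
  [-2.00001,-1.99986] ⇒ x*=-2.0000
So |R|<1 on (-2.0000, 0).

z* = -2.0000.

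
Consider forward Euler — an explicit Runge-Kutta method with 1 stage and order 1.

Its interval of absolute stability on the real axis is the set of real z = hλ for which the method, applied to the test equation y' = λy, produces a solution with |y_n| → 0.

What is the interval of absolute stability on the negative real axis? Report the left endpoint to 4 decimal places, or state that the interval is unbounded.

Set f=λy, z=hλ:
  order 1, 1-stage ⇒ R(z)=1+z
  (e.g. R(-1.56)=-0.56000, |R|=0.56000)

Need |R(x)|<1, x<0.
x=-1.56: |R|=0.5600
|R(-1.89)|=0.8900 |R(-1.68)|=0.6800 |R(-1.01)|=0.0100
Bisect:
  x_lo=-2.6751 |R|=1.6751  x_hi=-0.2763 |R|=0.7237
  mid=-1.47567 |R|=0.47567 →hi
  mid=-2.07536 |R|=1.07536 →lo
  mid=-1.77552 |R|=0.77552 →hi
  mid=-1.92544 |R|=0.92544 →hi
  mid=-2.00040 |R|=1.00040 →lo
  mid=-1.96292 |R|=0.96292 →hi
  mid=-1.98166 |R|=0.98166 →hi
  mid=-1.99103 |R|=0.99103 →hi
  mid=-1.99572 |R|=0.99572 →hi
  mid=-1.99806 |R|=0.99806 →hi
  ...
  [-2.00011,-1.99996] ⇒ x*=-2.0000
Interval (-2.0000, 0).

(-2.0000, 0).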